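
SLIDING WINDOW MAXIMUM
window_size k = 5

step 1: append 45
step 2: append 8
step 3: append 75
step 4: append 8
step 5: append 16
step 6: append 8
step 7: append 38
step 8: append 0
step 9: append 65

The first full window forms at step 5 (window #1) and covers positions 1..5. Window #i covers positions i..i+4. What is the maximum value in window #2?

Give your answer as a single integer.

step 1: append 45 -> window=[45] (not full yet)
step 2: append 8 -> window=[45, 8] (not full yet)
step 3: append 75 -> window=[45, 8, 75] (not full yet)
step 4: append 8 -> window=[45, 8, 75, 8] (not full yet)
step 5: append 16 -> window=[45, 8, 75, 8, 16] -> max=75
step 6: append 8 -> window=[8, 75, 8, 16, 8] -> max=75
Window #2 max = 75

Answer: 75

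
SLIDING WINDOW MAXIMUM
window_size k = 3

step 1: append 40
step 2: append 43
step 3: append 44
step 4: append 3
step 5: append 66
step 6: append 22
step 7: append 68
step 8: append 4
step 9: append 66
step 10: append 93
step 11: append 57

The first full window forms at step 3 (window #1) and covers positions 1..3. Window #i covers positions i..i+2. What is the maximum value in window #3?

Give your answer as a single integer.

Answer: 66

Derivation:
step 1: append 40 -> window=[40] (not full yet)
step 2: append 43 -> window=[40, 43] (not full yet)
step 3: append 44 -> window=[40, 43, 44] -> max=44
step 4: append 3 -> window=[43, 44, 3] -> max=44
step 5: append 66 -> window=[44, 3, 66] -> max=66
Window #3 max = 66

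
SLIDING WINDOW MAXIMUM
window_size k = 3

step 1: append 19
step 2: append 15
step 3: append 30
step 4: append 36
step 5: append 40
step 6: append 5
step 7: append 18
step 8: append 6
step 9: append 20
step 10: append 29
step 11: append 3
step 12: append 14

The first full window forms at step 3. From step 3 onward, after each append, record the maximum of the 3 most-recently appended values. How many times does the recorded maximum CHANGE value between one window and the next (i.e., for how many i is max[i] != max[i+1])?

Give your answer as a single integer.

Answer: 5

Derivation:
step 1: append 19 -> window=[19] (not full yet)
step 2: append 15 -> window=[19, 15] (not full yet)
step 3: append 30 -> window=[19, 15, 30] -> max=30
step 4: append 36 -> window=[15, 30, 36] -> max=36
step 5: append 40 -> window=[30, 36, 40] -> max=40
step 6: append 5 -> window=[36, 40, 5] -> max=40
step 7: append 18 -> window=[40, 5, 18] -> max=40
step 8: append 6 -> window=[5, 18, 6] -> max=18
step 9: append 20 -> window=[18, 6, 20] -> max=20
step 10: append 29 -> window=[6, 20, 29] -> max=29
step 11: append 3 -> window=[20, 29, 3] -> max=29
step 12: append 14 -> window=[29, 3, 14] -> max=29
Recorded maximums: 30 36 40 40 40 18 20 29 29 29
Changes between consecutive maximums: 5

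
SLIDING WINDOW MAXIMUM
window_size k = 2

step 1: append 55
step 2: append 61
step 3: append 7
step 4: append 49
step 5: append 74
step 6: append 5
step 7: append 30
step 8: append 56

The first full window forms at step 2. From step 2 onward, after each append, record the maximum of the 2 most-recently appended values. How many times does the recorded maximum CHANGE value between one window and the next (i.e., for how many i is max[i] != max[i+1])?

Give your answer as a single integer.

Answer: 4

Derivation:
step 1: append 55 -> window=[55] (not full yet)
step 2: append 61 -> window=[55, 61] -> max=61
step 3: append 7 -> window=[61, 7] -> max=61
step 4: append 49 -> window=[7, 49] -> max=49
step 5: append 74 -> window=[49, 74] -> max=74
step 6: append 5 -> window=[74, 5] -> max=74
step 7: append 30 -> window=[5, 30] -> max=30
step 8: append 56 -> window=[30, 56] -> max=56
Recorded maximums: 61 61 49 74 74 30 56
Changes between consecutive maximums: 4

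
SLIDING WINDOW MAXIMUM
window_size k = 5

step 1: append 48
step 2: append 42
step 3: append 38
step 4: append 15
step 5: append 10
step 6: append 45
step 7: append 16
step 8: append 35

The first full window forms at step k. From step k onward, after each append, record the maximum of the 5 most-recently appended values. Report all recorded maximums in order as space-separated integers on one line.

step 1: append 48 -> window=[48] (not full yet)
step 2: append 42 -> window=[48, 42] (not full yet)
step 3: append 38 -> window=[48, 42, 38] (not full yet)
step 4: append 15 -> window=[48, 42, 38, 15] (not full yet)
step 5: append 10 -> window=[48, 42, 38, 15, 10] -> max=48
step 6: append 45 -> window=[42, 38, 15, 10, 45] -> max=45
step 7: append 16 -> window=[38, 15, 10, 45, 16] -> max=45
step 8: append 35 -> window=[15, 10, 45, 16, 35] -> max=45

Answer: 48 45 45 45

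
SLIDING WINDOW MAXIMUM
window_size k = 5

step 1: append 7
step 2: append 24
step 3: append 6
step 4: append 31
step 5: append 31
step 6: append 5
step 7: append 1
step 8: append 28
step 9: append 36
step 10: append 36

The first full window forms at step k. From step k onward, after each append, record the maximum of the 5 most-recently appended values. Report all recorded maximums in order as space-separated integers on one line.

Answer: 31 31 31 31 36 36

Derivation:
step 1: append 7 -> window=[7] (not full yet)
step 2: append 24 -> window=[7, 24] (not full yet)
step 3: append 6 -> window=[7, 24, 6] (not full yet)
step 4: append 31 -> window=[7, 24, 6, 31] (not full yet)
step 5: append 31 -> window=[7, 24, 6, 31, 31] -> max=31
step 6: append 5 -> window=[24, 6, 31, 31, 5] -> max=31
step 7: append 1 -> window=[6, 31, 31, 5, 1] -> max=31
step 8: append 28 -> window=[31, 31, 5, 1, 28] -> max=31
step 9: append 36 -> window=[31, 5, 1, 28, 36] -> max=36
step 10: append 36 -> window=[5, 1, 28, 36, 36] -> max=36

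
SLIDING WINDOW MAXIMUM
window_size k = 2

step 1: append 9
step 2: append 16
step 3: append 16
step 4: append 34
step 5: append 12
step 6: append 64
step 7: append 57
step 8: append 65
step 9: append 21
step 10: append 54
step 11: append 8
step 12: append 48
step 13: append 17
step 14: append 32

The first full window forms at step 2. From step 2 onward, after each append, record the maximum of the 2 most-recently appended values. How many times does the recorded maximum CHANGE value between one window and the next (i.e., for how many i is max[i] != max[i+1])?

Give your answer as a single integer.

step 1: append 9 -> window=[9] (not full yet)
step 2: append 16 -> window=[9, 16] -> max=16
step 3: append 16 -> window=[16, 16] -> max=16
step 4: append 34 -> window=[16, 34] -> max=34
step 5: append 12 -> window=[34, 12] -> max=34
step 6: append 64 -> window=[12, 64] -> max=64
step 7: append 57 -> window=[64, 57] -> max=64
step 8: append 65 -> window=[57, 65] -> max=65
step 9: append 21 -> window=[65, 21] -> max=65
step 10: append 54 -> window=[21, 54] -> max=54
step 11: append 8 -> window=[54, 8] -> max=54
step 12: append 48 -> window=[8, 48] -> max=48
step 13: append 17 -> window=[48, 17] -> max=48
step 14: append 32 -> window=[17, 32] -> max=32
Recorded maximums: 16 16 34 34 64 64 65 65 54 54 48 48 32
Changes between consecutive maximums: 6

Answer: 6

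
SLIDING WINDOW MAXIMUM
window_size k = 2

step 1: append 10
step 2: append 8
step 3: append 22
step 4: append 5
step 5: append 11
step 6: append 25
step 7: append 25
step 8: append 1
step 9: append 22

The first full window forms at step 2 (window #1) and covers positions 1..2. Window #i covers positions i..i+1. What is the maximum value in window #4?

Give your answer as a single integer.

Answer: 11

Derivation:
step 1: append 10 -> window=[10] (not full yet)
step 2: append 8 -> window=[10, 8] -> max=10
step 3: append 22 -> window=[8, 22] -> max=22
step 4: append 5 -> window=[22, 5] -> max=22
step 5: append 11 -> window=[5, 11] -> max=11
Window #4 max = 11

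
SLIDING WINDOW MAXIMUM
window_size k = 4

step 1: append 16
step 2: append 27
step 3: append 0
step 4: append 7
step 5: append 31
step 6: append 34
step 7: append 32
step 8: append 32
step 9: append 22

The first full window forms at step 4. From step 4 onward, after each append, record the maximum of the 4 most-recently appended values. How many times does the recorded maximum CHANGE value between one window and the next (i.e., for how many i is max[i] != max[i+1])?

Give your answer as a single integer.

Answer: 2

Derivation:
step 1: append 16 -> window=[16] (not full yet)
step 2: append 27 -> window=[16, 27] (not full yet)
step 3: append 0 -> window=[16, 27, 0] (not full yet)
step 4: append 7 -> window=[16, 27, 0, 7] -> max=27
step 5: append 31 -> window=[27, 0, 7, 31] -> max=31
step 6: append 34 -> window=[0, 7, 31, 34] -> max=34
step 7: append 32 -> window=[7, 31, 34, 32] -> max=34
step 8: append 32 -> window=[31, 34, 32, 32] -> max=34
step 9: append 22 -> window=[34, 32, 32, 22] -> max=34
Recorded maximums: 27 31 34 34 34 34
Changes between consecutive maximums: 2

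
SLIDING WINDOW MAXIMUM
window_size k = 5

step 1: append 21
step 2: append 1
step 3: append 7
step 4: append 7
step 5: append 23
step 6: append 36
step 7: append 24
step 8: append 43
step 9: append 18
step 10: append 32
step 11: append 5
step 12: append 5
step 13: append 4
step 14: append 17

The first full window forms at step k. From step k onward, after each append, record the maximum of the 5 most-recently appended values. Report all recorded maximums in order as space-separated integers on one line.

step 1: append 21 -> window=[21] (not full yet)
step 2: append 1 -> window=[21, 1] (not full yet)
step 3: append 7 -> window=[21, 1, 7] (not full yet)
step 4: append 7 -> window=[21, 1, 7, 7] (not full yet)
step 5: append 23 -> window=[21, 1, 7, 7, 23] -> max=23
step 6: append 36 -> window=[1, 7, 7, 23, 36] -> max=36
step 7: append 24 -> window=[7, 7, 23, 36, 24] -> max=36
step 8: append 43 -> window=[7, 23, 36, 24, 43] -> max=43
step 9: append 18 -> window=[23, 36, 24, 43, 18] -> max=43
step 10: append 32 -> window=[36, 24, 43, 18, 32] -> max=43
step 11: append 5 -> window=[24, 43, 18, 32, 5] -> max=43
step 12: append 5 -> window=[43, 18, 32, 5, 5] -> max=43
step 13: append 4 -> window=[18, 32, 5, 5, 4] -> max=32
step 14: append 17 -> window=[32, 5, 5, 4, 17] -> max=32

Answer: 23 36 36 43 43 43 43 43 32 32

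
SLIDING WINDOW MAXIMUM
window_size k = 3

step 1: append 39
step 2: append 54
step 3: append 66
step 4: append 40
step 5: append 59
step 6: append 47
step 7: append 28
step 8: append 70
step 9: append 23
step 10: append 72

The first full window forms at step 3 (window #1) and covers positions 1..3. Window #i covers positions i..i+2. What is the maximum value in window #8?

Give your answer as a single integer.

Answer: 72

Derivation:
step 1: append 39 -> window=[39] (not full yet)
step 2: append 54 -> window=[39, 54] (not full yet)
step 3: append 66 -> window=[39, 54, 66] -> max=66
step 4: append 40 -> window=[54, 66, 40] -> max=66
step 5: append 59 -> window=[66, 40, 59] -> max=66
step 6: append 47 -> window=[40, 59, 47] -> max=59
step 7: append 28 -> window=[59, 47, 28] -> max=59
step 8: append 70 -> window=[47, 28, 70] -> max=70
step 9: append 23 -> window=[28, 70, 23] -> max=70
step 10: append 72 -> window=[70, 23, 72] -> max=72
Window #8 max = 72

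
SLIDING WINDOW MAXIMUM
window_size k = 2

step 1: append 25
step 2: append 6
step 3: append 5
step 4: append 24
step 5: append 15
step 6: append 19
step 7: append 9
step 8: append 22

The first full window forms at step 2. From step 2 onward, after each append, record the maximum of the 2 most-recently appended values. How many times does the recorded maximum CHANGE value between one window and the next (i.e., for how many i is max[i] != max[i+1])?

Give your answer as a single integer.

step 1: append 25 -> window=[25] (not full yet)
step 2: append 6 -> window=[25, 6] -> max=25
step 3: append 5 -> window=[6, 5] -> max=6
step 4: append 24 -> window=[5, 24] -> max=24
step 5: append 15 -> window=[24, 15] -> max=24
step 6: append 19 -> window=[15, 19] -> max=19
step 7: append 9 -> window=[19, 9] -> max=19
step 8: append 22 -> window=[9, 22] -> max=22
Recorded maximums: 25 6 24 24 19 19 22
Changes between consecutive maximums: 4

Answer: 4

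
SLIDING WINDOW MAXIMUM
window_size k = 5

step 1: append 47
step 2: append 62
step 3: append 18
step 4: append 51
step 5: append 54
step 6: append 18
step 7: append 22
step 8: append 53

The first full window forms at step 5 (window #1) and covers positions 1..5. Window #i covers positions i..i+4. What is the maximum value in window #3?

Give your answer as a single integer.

step 1: append 47 -> window=[47] (not full yet)
step 2: append 62 -> window=[47, 62] (not full yet)
step 3: append 18 -> window=[47, 62, 18] (not full yet)
step 4: append 51 -> window=[47, 62, 18, 51] (not full yet)
step 5: append 54 -> window=[47, 62, 18, 51, 54] -> max=62
step 6: append 18 -> window=[62, 18, 51, 54, 18] -> max=62
step 7: append 22 -> window=[18, 51, 54, 18, 22] -> max=54
Window #3 max = 54

Answer: 54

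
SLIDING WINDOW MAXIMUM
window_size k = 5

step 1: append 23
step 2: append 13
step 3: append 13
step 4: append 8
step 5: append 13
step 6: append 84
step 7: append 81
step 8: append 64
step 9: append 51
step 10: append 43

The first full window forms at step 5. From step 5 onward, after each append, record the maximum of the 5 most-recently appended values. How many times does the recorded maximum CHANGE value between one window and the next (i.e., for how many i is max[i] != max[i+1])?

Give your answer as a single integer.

step 1: append 23 -> window=[23] (not full yet)
step 2: append 13 -> window=[23, 13] (not full yet)
step 3: append 13 -> window=[23, 13, 13] (not full yet)
step 4: append 8 -> window=[23, 13, 13, 8] (not full yet)
step 5: append 13 -> window=[23, 13, 13, 8, 13] -> max=23
step 6: append 84 -> window=[13, 13, 8, 13, 84] -> max=84
step 7: append 81 -> window=[13, 8, 13, 84, 81] -> max=84
step 8: append 64 -> window=[8, 13, 84, 81, 64] -> max=84
step 9: append 51 -> window=[13, 84, 81, 64, 51] -> max=84
step 10: append 43 -> window=[84, 81, 64, 51, 43] -> max=84
Recorded maximums: 23 84 84 84 84 84
Changes between consecutive maximums: 1

Answer: 1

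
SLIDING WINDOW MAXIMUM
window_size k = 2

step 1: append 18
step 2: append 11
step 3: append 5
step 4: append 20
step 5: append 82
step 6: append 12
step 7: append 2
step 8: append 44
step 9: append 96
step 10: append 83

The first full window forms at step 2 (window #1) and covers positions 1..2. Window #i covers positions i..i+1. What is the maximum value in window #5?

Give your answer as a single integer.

step 1: append 18 -> window=[18] (not full yet)
step 2: append 11 -> window=[18, 11] -> max=18
step 3: append 5 -> window=[11, 5] -> max=11
step 4: append 20 -> window=[5, 20] -> max=20
step 5: append 82 -> window=[20, 82] -> max=82
step 6: append 12 -> window=[82, 12] -> max=82
Window #5 max = 82

Answer: 82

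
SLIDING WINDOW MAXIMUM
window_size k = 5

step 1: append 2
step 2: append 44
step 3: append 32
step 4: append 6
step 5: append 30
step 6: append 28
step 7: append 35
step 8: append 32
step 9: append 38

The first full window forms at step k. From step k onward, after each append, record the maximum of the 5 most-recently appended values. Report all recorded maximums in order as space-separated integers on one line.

Answer: 44 44 35 35 38

Derivation:
step 1: append 2 -> window=[2] (not full yet)
step 2: append 44 -> window=[2, 44] (not full yet)
step 3: append 32 -> window=[2, 44, 32] (not full yet)
step 4: append 6 -> window=[2, 44, 32, 6] (not full yet)
step 5: append 30 -> window=[2, 44, 32, 6, 30] -> max=44
step 6: append 28 -> window=[44, 32, 6, 30, 28] -> max=44
step 7: append 35 -> window=[32, 6, 30, 28, 35] -> max=35
step 8: append 32 -> window=[6, 30, 28, 35, 32] -> max=35
step 9: append 38 -> window=[30, 28, 35, 32, 38] -> max=38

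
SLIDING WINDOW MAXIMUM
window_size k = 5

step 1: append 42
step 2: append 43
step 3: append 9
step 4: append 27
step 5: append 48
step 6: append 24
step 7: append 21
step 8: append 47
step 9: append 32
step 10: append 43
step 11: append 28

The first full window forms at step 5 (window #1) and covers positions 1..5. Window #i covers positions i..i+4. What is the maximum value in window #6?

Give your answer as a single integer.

Answer: 47

Derivation:
step 1: append 42 -> window=[42] (not full yet)
step 2: append 43 -> window=[42, 43] (not full yet)
step 3: append 9 -> window=[42, 43, 9] (not full yet)
step 4: append 27 -> window=[42, 43, 9, 27] (not full yet)
step 5: append 48 -> window=[42, 43, 9, 27, 48] -> max=48
step 6: append 24 -> window=[43, 9, 27, 48, 24] -> max=48
step 7: append 21 -> window=[9, 27, 48, 24, 21] -> max=48
step 8: append 47 -> window=[27, 48, 24, 21, 47] -> max=48
step 9: append 32 -> window=[48, 24, 21, 47, 32] -> max=48
step 10: append 43 -> window=[24, 21, 47, 32, 43] -> max=47
Window #6 max = 47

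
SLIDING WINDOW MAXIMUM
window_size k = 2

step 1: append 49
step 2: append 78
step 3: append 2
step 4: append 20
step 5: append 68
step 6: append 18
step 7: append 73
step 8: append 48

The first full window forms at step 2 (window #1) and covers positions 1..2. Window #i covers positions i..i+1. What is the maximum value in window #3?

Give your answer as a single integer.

step 1: append 49 -> window=[49] (not full yet)
step 2: append 78 -> window=[49, 78] -> max=78
step 3: append 2 -> window=[78, 2] -> max=78
step 4: append 20 -> window=[2, 20] -> max=20
Window #3 max = 20

Answer: 20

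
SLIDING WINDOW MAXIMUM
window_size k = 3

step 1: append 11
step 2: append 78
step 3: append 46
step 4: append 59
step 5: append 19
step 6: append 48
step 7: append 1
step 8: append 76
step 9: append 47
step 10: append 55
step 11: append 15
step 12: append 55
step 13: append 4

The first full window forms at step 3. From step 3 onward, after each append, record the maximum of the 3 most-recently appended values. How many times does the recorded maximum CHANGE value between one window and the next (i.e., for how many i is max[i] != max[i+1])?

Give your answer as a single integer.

step 1: append 11 -> window=[11] (not full yet)
step 2: append 78 -> window=[11, 78] (not full yet)
step 3: append 46 -> window=[11, 78, 46] -> max=78
step 4: append 59 -> window=[78, 46, 59] -> max=78
step 5: append 19 -> window=[46, 59, 19] -> max=59
step 6: append 48 -> window=[59, 19, 48] -> max=59
step 7: append 1 -> window=[19, 48, 1] -> max=48
step 8: append 76 -> window=[48, 1, 76] -> max=76
step 9: append 47 -> window=[1, 76, 47] -> max=76
step 10: append 55 -> window=[76, 47, 55] -> max=76
step 11: append 15 -> window=[47, 55, 15] -> max=55
step 12: append 55 -> window=[55, 15, 55] -> max=55
step 13: append 4 -> window=[15, 55, 4] -> max=55
Recorded maximums: 78 78 59 59 48 76 76 76 55 55 55
Changes between consecutive maximums: 4

Answer: 4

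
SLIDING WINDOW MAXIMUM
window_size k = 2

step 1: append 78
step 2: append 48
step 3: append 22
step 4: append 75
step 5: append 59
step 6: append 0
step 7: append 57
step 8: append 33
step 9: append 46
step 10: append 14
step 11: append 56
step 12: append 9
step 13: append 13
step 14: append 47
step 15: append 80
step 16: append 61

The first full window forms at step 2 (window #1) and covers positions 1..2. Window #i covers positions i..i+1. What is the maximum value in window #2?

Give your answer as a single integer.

step 1: append 78 -> window=[78] (not full yet)
step 2: append 48 -> window=[78, 48] -> max=78
step 3: append 22 -> window=[48, 22] -> max=48
Window #2 max = 48

Answer: 48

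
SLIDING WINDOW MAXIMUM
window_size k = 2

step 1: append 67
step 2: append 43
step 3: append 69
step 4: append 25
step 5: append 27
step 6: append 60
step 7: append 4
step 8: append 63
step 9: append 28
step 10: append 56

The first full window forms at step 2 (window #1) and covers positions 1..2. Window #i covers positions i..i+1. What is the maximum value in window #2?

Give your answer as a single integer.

step 1: append 67 -> window=[67] (not full yet)
step 2: append 43 -> window=[67, 43] -> max=67
step 3: append 69 -> window=[43, 69] -> max=69
Window #2 max = 69

Answer: 69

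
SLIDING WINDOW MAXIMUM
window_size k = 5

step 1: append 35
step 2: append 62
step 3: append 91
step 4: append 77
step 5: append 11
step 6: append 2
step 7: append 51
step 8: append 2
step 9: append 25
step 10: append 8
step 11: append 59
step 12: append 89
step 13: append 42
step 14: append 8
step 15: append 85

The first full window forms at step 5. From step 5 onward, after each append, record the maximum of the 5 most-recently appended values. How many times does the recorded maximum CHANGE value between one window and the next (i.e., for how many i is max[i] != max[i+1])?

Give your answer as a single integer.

step 1: append 35 -> window=[35] (not full yet)
step 2: append 62 -> window=[35, 62] (not full yet)
step 3: append 91 -> window=[35, 62, 91] (not full yet)
step 4: append 77 -> window=[35, 62, 91, 77] (not full yet)
step 5: append 11 -> window=[35, 62, 91, 77, 11] -> max=91
step 6: append 2 -> window=[62, 91, 77, 11, 2] -> max=91
step 7: append 51 -> window=[91, 77, 11, 2, 51] -> max=91
step 8: append 2 -> window=[77, 11, 2, 51, 2] -> max=77
step 9: append 25 -> window=[11, 2, 51, 2, 25] -> max=51
step 10: append 8 -> window=[2, 51, 2, 25, 8] -> max=51
step 11: append 59 -> window=[51, 2, 25, 8, 59] -> max=59
step 12: append 89 -> window=[2, 25, 8, 59, 89] -> max=89
step 13: append 42 -> window=[25, 8, 59, 89, 42] -> max=89
step 14: append 8 -> window=[8, 59, 89, 42, 8] -> max=89
step 15: append 85 -> window=[59, 89, 42, 8, 85] -> max=89
Recorded maximums: 91 91 91 77 51 51 59 89 89 89 89
Changes between consecutive maximums: 4

Answer: 4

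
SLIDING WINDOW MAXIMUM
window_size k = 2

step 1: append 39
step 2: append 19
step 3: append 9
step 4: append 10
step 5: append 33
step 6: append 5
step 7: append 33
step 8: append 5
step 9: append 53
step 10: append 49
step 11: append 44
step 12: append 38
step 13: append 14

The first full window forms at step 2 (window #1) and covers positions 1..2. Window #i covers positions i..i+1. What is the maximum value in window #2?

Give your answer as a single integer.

Answer: 19

Derivation:
step 1: append 39 -> window=[39] (not full yet)
step 2: append 19 -> window=[39, 19] -> max=39
step 3: append 9 -> window=[19, 9] -> max=19
Window #2 max = 19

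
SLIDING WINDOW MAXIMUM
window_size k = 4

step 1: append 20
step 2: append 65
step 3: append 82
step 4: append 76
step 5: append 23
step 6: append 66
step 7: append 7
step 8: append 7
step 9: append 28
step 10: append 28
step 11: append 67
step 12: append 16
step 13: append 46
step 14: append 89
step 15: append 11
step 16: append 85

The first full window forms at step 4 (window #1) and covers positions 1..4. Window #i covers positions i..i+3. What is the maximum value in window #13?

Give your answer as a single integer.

Answer: 89

Derivation:
step 1: append 20 -> window=[20] (not full yet)
step 2: append 65 -> window=[20, 65] (not full yet)
step 3: append 82 -> window=[20, 65, 82] (not full yet)
step 4: append 76 -> window=[20, 65, 82, 76] -> max=82
step 5: append 23 -> window=[65, 82, 76, 23] -> max=82
step 6: append 66 -> window=[82, 76, 23, 66] -> max=82
step 7: append 7 -> window=[76, 23, 66, 7] -> max=76
step 8: append 7 -> window=[23, 66, 7, 7] -> max=66
step 9: append 28 -> window=[66, 7, 7, 28] -> max=66
step 10: append 28 -> window=[7, 7, 28, 28] -> max=28
step 11: append 67 -> window=[7, 28, 28, 67] -> max=67
step 12: append 16 -> window=[28, 28, 67, 16] -> max=67
step 13: append 46 -> window=[28, 67, 16, 46] -> max=67
step 14: append 89 -> window=[67, 16, 46, 89] -> max=89
step 15: append 11 -> window=[16, 46, 89, 11] -> max=89
step 16: append 85 -> window=[46, 89, 11, 85] -> max=89
Window #13 max = 89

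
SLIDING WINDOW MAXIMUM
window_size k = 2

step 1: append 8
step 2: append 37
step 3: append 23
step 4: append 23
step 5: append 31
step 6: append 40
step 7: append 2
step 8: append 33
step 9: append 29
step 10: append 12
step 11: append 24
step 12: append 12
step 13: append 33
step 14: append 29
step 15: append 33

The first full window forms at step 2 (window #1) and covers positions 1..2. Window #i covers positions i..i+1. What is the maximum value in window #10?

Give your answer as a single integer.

step 1: append 8 -> window=[8] (not full yet)
step 2: append 37 -> window=[8, 37] -> max=37
step 3: append 23 -> window=[37, 23] -> max=37
step 4: append 23 -> window=[23, 23] -> max=23
step 5: append 31 -> window=[23, 31] -> max=31
step 6: append 40 -> window=[31, 40] -> max=40
step 7: append 2 -> window=[40, 2] -> max=40
step 8: append 33 -> window=[2, 33] -> max=33
step 9: append 29 -> window=[33, 29] -> max=33
step 10: append 12 -> window=[29, 12] -> max=29
step 11: append 24 -> window=[12, 24] -> max=24
Window #10 max = 24

Answer: 24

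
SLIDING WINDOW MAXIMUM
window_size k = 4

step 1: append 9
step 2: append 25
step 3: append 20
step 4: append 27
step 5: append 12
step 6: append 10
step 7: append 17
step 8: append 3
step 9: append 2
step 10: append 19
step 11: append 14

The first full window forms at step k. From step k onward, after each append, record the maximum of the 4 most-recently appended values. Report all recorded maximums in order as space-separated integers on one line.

Answer: 27 27 27 27 17 17 19 19

Derivation:
step 1: append 9 -> window=[9] (not full yet)
step 2: append 25 -> window=[9, 25] (not full yet)
step 3: append 20 -> window=[9, 25, 20] (not full yet)
step 4: append 27 -> window=[9, 25, 20, 27] -> max=27
step 5: append 12 -> window=[25, 20, 27, 12] -> max=27
step 6: append 10 -> window=[20, 27, 12, 10] -> max=27
step 7: append 17 -> window=[27, 12, 10, 17] -> max=27
step 8: append 3 -> window=[12, 10, 17, 3] -> max=17
step 9: append 2 -> window=[10, 17, 3, 2] -> max=17
step 10: append 19 -> window=[17, 3, 2, 19] -> max=19
step 11: append 14 -> window=[3, 2, 19, 14] -> max=19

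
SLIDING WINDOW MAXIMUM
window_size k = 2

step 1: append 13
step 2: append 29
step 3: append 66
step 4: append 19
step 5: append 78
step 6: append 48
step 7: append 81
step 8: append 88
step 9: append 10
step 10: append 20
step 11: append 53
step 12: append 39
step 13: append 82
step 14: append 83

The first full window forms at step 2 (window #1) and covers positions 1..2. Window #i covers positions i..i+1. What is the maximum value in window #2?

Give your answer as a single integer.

Answer: 66

Derivation:
step 1: append 13 -> window=[13] (not full yet)
step 2: append 29 -> window=[13, 29] -> max=29
step 3: append 66 -> window=[29, 66] -> max=66
Window #2 max = 66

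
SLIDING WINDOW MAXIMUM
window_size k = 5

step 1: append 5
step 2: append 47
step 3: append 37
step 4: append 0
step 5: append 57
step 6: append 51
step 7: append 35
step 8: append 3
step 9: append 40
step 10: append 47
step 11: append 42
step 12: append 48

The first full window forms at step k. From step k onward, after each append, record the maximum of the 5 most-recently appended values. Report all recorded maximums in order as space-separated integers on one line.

Answer: 57 57 57 57 57 51 47 48

Derivation:
step 1: append 5 -> window=[5] (not full yet)
step 2: append 47 -> window=[5, 47] (not full yet)
step 3: append 37 -> window=[5, 47, 37] (not full yet)
step 4: append 0 -> window=[5, 47, 37, 0] (not full yet)
step 5: append 57 -> window=[5, 47, 37, 0, 57] -> max=57
step 6: append 51 -> window=[47, 37, 0, 57, 51] -> max=57
step 7: append 35 -> window=[37, 0, 57, 51, 35] -> max=57
step 8: append 3 -> window=[0, 57, 51, 35, 3] -> max=57
step 9: append 40 -> window=[57, 51, 35, 3, 40] -> max=57
step 10: append 47 -> window=[51, 35, 3, 40, 47] -> max=51
step 11: append 42 -> window=[35, 3, 40, 47, 42] -> max=47
step 12: append 48 -> window=[3, 40, 47, 42, 48] -> max=48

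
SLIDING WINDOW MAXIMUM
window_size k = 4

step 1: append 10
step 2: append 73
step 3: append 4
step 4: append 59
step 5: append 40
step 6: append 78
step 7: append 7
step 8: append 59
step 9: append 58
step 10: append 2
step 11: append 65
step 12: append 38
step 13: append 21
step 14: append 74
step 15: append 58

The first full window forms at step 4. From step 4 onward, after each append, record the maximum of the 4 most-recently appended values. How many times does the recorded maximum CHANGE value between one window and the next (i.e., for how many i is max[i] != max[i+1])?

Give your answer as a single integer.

step 1: append 10 -> window=[10] (not full yet)
step 2: append 73 -> window=[10, 73] (not full yet)
step 3: append 4 -> window=[10, 73, 4] (not full yet)
step 4: append 59 -> window=[10, 73, 4, 59] -> max=73
step 5: append 40 -> window=[73, 4, 59, 40] -> max=73
step 6: append 78 -> window=[4, 59, 40, 78] -> max=78
step 7: append 7 -> window=[59, 40, 78, 7] -> max=78
step 8: append 59 -> window=[40, 78, 7, 59] -> max=78
step 9: append 58 -> window=[78, 7, 59, 58] -> max=78
step 10: append 2 -> window=[7, 59, 58, 2] -> max=59
step 11: append 65 -> window=[59, 58, 2, 65] -> max=65
step 12: append 38 -> window=[58, 2, 65, 38] -> max=65
step 13: append 21 -> window=[2, 65, 38, 21] -> max=65
step 14: append 74 -> window=[65, 38, 21, 74] -> max=74
step 15: append 58 -> window=[38, 21, 74, 58] -> max=74
Recorded maximums: 73 73 78 78 78 78 59 65 65 65 74 74
Changes between consecutive maximums: 4

Answer: 4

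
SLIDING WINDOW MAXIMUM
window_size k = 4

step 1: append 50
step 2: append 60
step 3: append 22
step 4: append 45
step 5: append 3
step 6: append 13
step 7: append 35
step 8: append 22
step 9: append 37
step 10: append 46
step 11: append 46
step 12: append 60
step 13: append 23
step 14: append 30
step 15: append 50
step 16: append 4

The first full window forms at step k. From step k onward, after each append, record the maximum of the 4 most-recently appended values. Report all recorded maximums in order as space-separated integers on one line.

step 1: append 50 -> window=[50] (not full yet)
step 2: append 60 -> window=[50, 60] (not full yet)
step 3: append 22 -> window=[50, 60, 22] (not full yet)
step 4: append 45 -> window=[50, 60, 22, 45] -> max=60
step 5: append 3 -> window=[60, 22, 45, 3] -> max=60
step 6: append 13 -> window=[22, 45, 3, 13] -> max=45
step 7: append 35 -> window=[45, 3, 13, 35] -> max=45
step 8: append 22 -> window=[3, 13, 35, 22] -> max=35
step 9: append 37 -> window=[13, 35, 22, 37] -> max=37
step 10: append 46 -> window=[35, 22, 37, 46] -> max=46
step 11: append 46 -> window=[22, 37, 46, 46] -> max=46
step 12: append 60 -> window=[37, 46, 46, 60] -> max=60
step 13: append 23 -> window=[46, 46, 60, 23] -> max=60
step 14: append 30 -> window=[46, 60, 23, 30] -> max=60
step 15: append 50 -> window=[60, 23, 30, 50] -> max=60
step 16: append 4 -> window=[23, 30, 50, 4] -> max=50

Answer: 60 60 45 45 35 37 46 46 60 60 60 60 50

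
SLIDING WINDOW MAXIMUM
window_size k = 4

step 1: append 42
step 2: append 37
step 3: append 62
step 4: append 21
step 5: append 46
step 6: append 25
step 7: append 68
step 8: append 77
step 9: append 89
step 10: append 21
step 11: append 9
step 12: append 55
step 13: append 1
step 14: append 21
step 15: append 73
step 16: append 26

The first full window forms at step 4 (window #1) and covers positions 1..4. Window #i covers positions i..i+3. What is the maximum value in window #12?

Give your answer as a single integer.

step 1: append 42 -> window=[42] (not full yet)
step 2: append 37 -> window=[42, 37] (not full yet)
step 3: append 62 -> window=[42, 37, 62] (not full yet)
step 4: append 21 -> window=[42, 37, 62, 21] -> max=62
step 5: append 46 -> window=[37, 62, 21, 46] -> max=62
step 6: append 25 -> window=[62, 21, 46, 25] -> max=62
step 7: append 68 -> window=[21, 46, 25, 68] -> max=68
step 8: append 77 -> window=[46, 25, 68, 77] -> max=77
step 9: append 89 -> window=[25, 68, 77, 89] -> max=89
step 10: append 21 -> window=[68, 77, 89, 21] -> max=89
step 11: append 9 -> window=[77, 89, 21, 9] -> max=89
step 12: append 55 -> window=[89, 21, 9, 55] -> max=89
step 13: append 1 -> window=[21, 9, 55, 1] -> max=55
step 14: append 21 -> window=[9, 55, 1, 21] -> max=55
step 15: append 73 -> window=[55, 1, 21, 73] -> max=73
Window #12 max = 73

Answer: 73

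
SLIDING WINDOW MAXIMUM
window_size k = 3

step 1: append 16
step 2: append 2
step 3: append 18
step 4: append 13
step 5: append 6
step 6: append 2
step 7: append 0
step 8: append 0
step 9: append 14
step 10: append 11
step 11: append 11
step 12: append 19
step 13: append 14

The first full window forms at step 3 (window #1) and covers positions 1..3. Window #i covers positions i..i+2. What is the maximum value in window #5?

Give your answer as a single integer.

step 1: append 16 -> window=[16] (not full yet)
step 2: append 2 -> window=[16, 2] (not full yet)
step 3: append 18 -> window=[16, 2, 18] -> max=18
step 4: append 13 -> window=[2, 18, 13] -> max=18
step 5: append 6 -> window=[18, 13, 6] -> max=18
step 6: append 2 -> window=[13, 6, 2] -> max=13
step 7: append 0 -> window=[6, 2, 0] -> max=6
Window #5 max = 6

Answer: 6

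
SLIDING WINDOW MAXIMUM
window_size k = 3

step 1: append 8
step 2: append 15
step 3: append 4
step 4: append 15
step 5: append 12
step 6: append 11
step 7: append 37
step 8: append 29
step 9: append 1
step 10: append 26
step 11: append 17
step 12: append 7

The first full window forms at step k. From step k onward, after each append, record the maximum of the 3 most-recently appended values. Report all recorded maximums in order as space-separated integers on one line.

Answer: 15 15 15 15 37 37 37 29 26 26

Derivation:
step 1: append 8 -> window=[8] (not full yet)
step 2: append 15 -> window=[8, 15] (not full yet)
step 3: append 4 -> window=[8, 15, 4] -> max=15
step 4: append 15 -> window=[15, 4, 15] -> max=15
step 5: append 12 -> window=[4, 15, 12] -> max=15
step 6: append 11 -> window=[15, 12, 11] -> max=15
step 7: append 37 -> window=[12, 11, 37] -> max=37
step 8: append 29 -> window=[11, 37, 29] -> max=37
step 9: append 1 -> window=[37, 29, 1] -> max=37
step 10: append 26 -> window=[29, 1, 26] -> max=29
step 11: append 17 -> window=[1, 26, 17] -> max=26
step 12: append 7 -> window=[26, 17, 7] -> max=26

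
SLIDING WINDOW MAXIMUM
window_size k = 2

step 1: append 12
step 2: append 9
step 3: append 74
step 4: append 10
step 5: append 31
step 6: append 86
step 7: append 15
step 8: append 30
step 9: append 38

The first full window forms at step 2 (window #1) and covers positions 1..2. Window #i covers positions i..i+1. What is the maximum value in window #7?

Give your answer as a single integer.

Answer: 30

Derivation:
step 1: append 12 -> window=[12] (not full yet)
step 2: append 9 -> window=[12, 9] -> max=12
step 3: append 74 -> window=[9, 74] -> max=74
step 4: append 10 -> window=[74, 10] -> max=74
step 5: append 31 -> window=[10, 31] -> max=31
step 6: append 86 -> window=[31, 86] -> max=86
step 7: append 15 -> window=[86, 15] -> max=86
step 8: append 30 -> window=[15, 30] -> max=30
Window #7 max = 30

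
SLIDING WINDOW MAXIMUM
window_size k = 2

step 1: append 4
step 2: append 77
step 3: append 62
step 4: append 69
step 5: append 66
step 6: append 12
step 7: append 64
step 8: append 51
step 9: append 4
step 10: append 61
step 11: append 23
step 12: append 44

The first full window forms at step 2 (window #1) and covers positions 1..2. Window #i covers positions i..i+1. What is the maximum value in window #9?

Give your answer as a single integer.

Answer: 61

Derivation:
step 1: append 4 -> window=[4] (not full yet)
step 2: append 77 -> window=[4, 77] -> max=77
step 3: append 62 -> window=[77, 62] -> max=77
step 4: append 69 -> window=[62, 69] -> max=69
step 5: append 66 -> window=[69, 66] -> max=69
step 6: append 12 -> window=[66, 12] -> max=66
step 7: append 64 -> window=[12, 64] -> max=64
step 8: append 51 -> window=[64, 51] -> max=64
step 9: append 4 -> window=[51, 4] -> max=51
step 10: append 61 -> window=[4, 61] -> max=61
Window #9 max = 61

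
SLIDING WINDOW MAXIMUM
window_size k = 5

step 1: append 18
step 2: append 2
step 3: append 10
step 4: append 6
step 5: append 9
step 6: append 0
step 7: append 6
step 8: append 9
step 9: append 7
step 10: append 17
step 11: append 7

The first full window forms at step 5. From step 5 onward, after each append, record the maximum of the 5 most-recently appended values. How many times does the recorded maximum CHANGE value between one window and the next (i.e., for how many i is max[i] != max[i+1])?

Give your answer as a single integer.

step 1: append 18 -> window=[18] (not full yet)
step 2: append 2 -> window=[18, 2] (not full yet)
step 3: append 10 -> window=[18, 2, 10] (not full yet)
step 4: append 6 -> window=[18, 2, 10, 6] (not full yet)
step 5: append 9 -> window=[18, 2, 10, 6, 9] -> max=18
step 6: append 0 -> window=[2, 10, 6, 9, 0] -> max=10
step 7: append 6 -> window=[10, 6, 9, 0, 6] -> max=10
step 8: append 9 -> window=[6, 9, 0, 6, 9] -> max=9
step 9: append 7 -> window=[9, 0, 6, 9, 7] -> max=9
step 10: append 17 -> window=[0, 6, 9, 7, 17] -> max=17
step 11: append 7 -> window=[6, 9, 7, 17, 7] -> max=17
Recorded maximums: 18 10 10 9 9 17 17
Changes between consecutive maximums: 3

Answer: 3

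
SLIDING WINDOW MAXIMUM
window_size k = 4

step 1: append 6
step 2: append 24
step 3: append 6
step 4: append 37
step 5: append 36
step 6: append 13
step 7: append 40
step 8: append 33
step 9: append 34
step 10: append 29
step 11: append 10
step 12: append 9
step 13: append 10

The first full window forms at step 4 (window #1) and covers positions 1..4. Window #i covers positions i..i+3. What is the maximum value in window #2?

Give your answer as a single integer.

Answer: 37

Derivation:
step 1: append 6 -> window=[6] (not full yet)
step 2: append 24 -> window=[6, 24] (not full yet)
step 3: append 6 -> window=[6, 24, 6] (not full yet)
step 4: append 37 -> window=[6, 24, 6, 37] -> max=37
step 5: append 36 -> window=[24, 6, 37, 36] -> max=37
Window #2 max = 37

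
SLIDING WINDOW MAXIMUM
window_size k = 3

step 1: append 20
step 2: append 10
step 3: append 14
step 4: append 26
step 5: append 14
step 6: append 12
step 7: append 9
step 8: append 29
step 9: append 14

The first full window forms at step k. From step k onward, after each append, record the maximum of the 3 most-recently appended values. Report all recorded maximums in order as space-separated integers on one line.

Answer: 20 26 26 26 14 29 29

Derivation:
step 1: append 20 -> window=[20] (not full yet)
step 2: append 10 -> window=[20, 10] (not full yet)
step 3: append 14 -> window=[20, 10, 14] -> max=20
step 4: append 26 -> window=[10, 14, 26] -> max=26
step 5: append 14 -> window=[14, 26, 14] -> max=26
step 6: append 12 -> window=[26, 14, 12] -> max=26
step 7: append 9 -> window=[14, 12, 9] -> max=14
step 8: append 29 -> window=[12, 9, 29] -> max=29
step 9: append 14 -> window=[9, 29, 14] -> max=29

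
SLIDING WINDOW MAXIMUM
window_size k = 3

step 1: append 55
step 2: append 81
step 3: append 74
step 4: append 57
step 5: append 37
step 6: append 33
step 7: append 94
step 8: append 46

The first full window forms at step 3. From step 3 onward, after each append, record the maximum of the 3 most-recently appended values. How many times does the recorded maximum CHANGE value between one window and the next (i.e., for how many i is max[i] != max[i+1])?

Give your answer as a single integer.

Answer: 3

Derivation:
step 1: append 55 -> window=[55] (not full yet)
step 2: append 81 -> window=[55, 81] (not full yet)
step 3: append 74 -> window=[55, 81, 74] -> max=81
step 4: append 57 -> window=[81, 74, 57] -> max=81
step 5: append 37 -> window=[74, 57, 37] -> max=74
step 6: append 33 -> window=[57, 37, 33] -> max=57
step 7: append 94 -> window=[37, 33, 94] -> max=94
step 8: append 46 -> window=[33, 94, 46] -> max=94
Recorded maximums: 81 81 74 57 94 94
Changes between consecutive maximums: 3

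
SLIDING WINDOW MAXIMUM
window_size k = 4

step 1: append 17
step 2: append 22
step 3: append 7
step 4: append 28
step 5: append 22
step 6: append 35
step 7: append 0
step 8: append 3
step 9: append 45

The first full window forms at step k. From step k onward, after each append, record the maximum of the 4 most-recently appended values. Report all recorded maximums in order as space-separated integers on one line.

Answer: 28 28 35 35 35 45

Derivation:
step 1: append 17 -> window=[17] (not full yet)
step 2: append 22 -> window=[17, 22] (not full yet)
step 3: append 7 -> window=[17, 22, 7] (not full yet)
step 4: append 28 -> window=[17, 22, 7, 28] -> max=28
step 5: append 22 -> window=[22, 7, 28, 22] -> max=28
step 6: append 35 -> window=[7, 28, 22, 35] -> max=35
step 7: append 0 -> window=[28, 22, 35, 0] -> max=35
step 8: append 3 -> window=[22, 35, 0, 3] -> max=35
step 9: append 45 -> window=[35, 0, 3, 45] -> max=45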